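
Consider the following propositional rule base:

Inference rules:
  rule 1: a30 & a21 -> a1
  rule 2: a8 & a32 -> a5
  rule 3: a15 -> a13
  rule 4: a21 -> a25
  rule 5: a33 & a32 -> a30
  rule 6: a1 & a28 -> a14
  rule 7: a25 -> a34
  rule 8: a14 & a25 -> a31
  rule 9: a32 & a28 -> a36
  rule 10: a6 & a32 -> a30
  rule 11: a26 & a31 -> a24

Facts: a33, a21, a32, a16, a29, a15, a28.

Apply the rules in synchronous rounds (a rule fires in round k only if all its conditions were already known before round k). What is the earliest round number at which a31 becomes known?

Round 1: rule 3 [a15 -> a13]; rule 4 [a21 -> a25]; rule 5 [a33 & a32 -> a30]; rule 9 [a32 & a28 -> a36]. New: a13, a25, a30, a36.
Round 2: rule 1 [a30 & a21 -> a1]; rule 7 [a25 -> a34]. New: a1, a34.
Round 3: rule 6 [a1 & a28 -> a14]. New: a14.
Round 4: rule 8 [a14 & a25 -> a31]. New: a31.
a31 first appears in round 4.

4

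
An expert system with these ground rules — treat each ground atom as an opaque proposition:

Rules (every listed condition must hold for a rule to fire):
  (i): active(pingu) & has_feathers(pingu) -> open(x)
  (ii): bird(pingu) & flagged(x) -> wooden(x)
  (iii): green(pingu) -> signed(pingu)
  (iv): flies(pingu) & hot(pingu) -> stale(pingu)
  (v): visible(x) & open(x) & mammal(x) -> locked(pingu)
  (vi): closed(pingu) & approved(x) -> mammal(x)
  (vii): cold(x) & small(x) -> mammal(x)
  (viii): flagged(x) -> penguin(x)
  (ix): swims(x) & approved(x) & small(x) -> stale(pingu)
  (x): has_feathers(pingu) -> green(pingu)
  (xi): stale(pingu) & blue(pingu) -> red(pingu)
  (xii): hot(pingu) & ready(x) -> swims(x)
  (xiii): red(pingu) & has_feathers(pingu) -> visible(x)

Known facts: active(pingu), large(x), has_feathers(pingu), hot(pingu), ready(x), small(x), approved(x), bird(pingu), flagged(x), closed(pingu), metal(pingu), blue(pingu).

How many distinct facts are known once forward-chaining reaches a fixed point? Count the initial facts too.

23

Round 1: (i) [active(pingu) & has_feathers(pingu) -> open(x)]; (ii) [bird(pingu) & flagged(x) -> wooden(x)]; (vi) [closed(pingu) & approved(x) -> mammal(x)]; (viii) [flagged(x) -> penguin(x)]; (x) [has_feathers(pingu) -> green(pingu)]; (xii) [hot(pingu) & ready(x) -> swims(x)]. New: open(x), wooden(x), mammal(x), penguin(x), green(pingu), swims(x).
Round 2: (iii) [green(pingu) -> signed(pingu)]; (ix) [swims(x) & approved(x) & small(x) -> stale(pingu)]. New: signed(pingu), stale(pingu).
Round 3: (xi) [stale(pingu) & blue(pingu) -> red(pingu)]. New: red(pingu).
Round 4: (xiii) [red(pingu) & has_feathers(pingu) -> visible(x)]. New: visible(x).
Round 5: (v) [visible(x) & open(x) & mammal(x) -> locked(pingu)]. New: locked(pingu).
Closure: {active(pingu), approved(x), bird(pingu), blue(pingu), closed(pingu), flagged(x), green(pingu), has_feathers(pingu), hot(pingu), large(x), locked(pingu), mammal(x), metal(pingu), open(x), penguin(x), ready(x), red(pingu), signed(pingu), small(x), stale(pingu), swims(x), visible(x), wooden(x)} — 23 facts.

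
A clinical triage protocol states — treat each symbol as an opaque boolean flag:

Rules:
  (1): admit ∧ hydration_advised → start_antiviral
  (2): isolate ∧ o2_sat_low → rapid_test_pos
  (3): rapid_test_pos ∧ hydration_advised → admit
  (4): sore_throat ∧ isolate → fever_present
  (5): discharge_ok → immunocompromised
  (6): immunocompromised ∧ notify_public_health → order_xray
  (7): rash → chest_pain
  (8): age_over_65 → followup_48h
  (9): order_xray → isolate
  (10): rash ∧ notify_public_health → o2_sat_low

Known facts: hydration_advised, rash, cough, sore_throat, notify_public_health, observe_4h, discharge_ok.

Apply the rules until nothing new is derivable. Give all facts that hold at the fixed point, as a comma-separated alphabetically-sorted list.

Round 1: (5) [discharge_ok → immunocompromised]; (7) [rash → chest_pain]; (10) [rash ∧ notify_public_health → o2_sat_low]. Adds immunocompromised, chest_pain, o2_sat_low.
Round 2: (6) [immunocompromised ∧ notify_public_health → order_xray]. Adds order_xray.
Round 3: (9) [order_xray → isolate]. Adds isolate.
Round 4: (2) [isolate ∧ o2_sat_low → rapid_test_pos]; (4) [sore_throat ∧ isolate → fever_present]. Adds rapid_test_pos, fever_present.
Round 5: (3) [rapid_test_pos ∧ hydration_advised → admit]. Adds admit.
Round 6: (1) [admit ∧ hydration_advised → start_antiviral]. Adds start_antiviral.

admit, chest_pain, cough, discharge_ok, fever_present, hydration_advised, immunocompromised, isolate, notify_public_health, o2_sat_low, observe_4h, order_xray, rapid_test_pos, rash, sore_throat, start_antiviral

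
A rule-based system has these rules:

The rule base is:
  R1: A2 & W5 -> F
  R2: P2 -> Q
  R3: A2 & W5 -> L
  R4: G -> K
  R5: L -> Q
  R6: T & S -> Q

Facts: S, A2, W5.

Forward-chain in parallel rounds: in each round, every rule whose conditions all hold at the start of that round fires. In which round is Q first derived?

2

[1] R1 [A2 & W5 -> F]; R3 [A2 & W5 -> L]. ⇒ new: F, L.
[2] R5 [L -> Q]. ⇒ new: Q.
Q first appears in round 2.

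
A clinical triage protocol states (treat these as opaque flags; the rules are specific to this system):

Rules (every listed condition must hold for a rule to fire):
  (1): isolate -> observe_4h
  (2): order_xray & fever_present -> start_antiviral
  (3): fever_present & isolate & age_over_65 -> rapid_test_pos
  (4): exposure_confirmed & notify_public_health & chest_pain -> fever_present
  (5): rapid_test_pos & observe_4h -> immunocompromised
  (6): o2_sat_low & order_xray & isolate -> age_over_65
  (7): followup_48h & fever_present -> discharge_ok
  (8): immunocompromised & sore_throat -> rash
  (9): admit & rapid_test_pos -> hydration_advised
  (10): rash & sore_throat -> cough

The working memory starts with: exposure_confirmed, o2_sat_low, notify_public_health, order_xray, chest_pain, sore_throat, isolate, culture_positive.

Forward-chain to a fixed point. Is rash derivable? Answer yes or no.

Round 1: (1) [isolate -> observe_4h]; (4) [exposure_confirmed & notify_public_health & chest_pain -> fever_present]; (6) [o2_sat_low & order_xray & isolate -> age_over_65]. Adds observe_4h, fever_present, age_over_65.
Round 2: (2) [order_xray & fever_present -> start_antiviral]; (3) [fever_present & isolate & age_over_65 -> rapid_test_pos]. Adds start_antiviral, rapid_test_pos.
Round 3: (5) [rapid_test_pos & observe_4h -> immunocompromised]. Adds immunocompromised.
Round 4: (8) [immunocompromised & sore_throat -> rash]. Adds rash.
Round 5: (10) [rash & sore_throat -> cough]. Adds cough.
rash appears in round 4, so it is derivable.

yes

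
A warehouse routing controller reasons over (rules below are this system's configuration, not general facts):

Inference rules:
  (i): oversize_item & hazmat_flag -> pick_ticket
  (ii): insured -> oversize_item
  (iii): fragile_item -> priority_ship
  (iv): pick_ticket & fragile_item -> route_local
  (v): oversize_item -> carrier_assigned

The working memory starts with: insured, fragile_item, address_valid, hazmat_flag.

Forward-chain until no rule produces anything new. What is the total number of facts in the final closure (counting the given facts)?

9

Round 1 fires (ii), (iii), giving oversize_item, priority_ship.
Round 2 fires (i), (v), giving pick_ticket, carrier_assigned.
Round 3 fires (iv), giving route_local.
Closure: {address_valid, carrier_assigned, fragile_item, hazmat_flag, insured, oversize_item, pick_ticket, priority_ship, route_local} — 9 facts.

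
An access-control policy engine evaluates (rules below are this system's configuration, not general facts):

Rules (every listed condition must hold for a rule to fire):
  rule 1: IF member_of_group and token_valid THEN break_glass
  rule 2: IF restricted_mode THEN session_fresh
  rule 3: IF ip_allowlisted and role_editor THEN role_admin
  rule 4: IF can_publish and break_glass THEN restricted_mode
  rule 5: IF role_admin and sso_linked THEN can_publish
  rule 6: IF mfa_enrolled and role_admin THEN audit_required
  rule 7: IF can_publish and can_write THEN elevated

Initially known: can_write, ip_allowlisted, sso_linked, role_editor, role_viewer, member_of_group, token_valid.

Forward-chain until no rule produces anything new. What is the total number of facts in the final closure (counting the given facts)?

13

Round 1: rule 1 [IF member_of_group and token_valid THEN break_glass]; rule 3 [IF ip_allowlisted and role_editor THEN role_admin]. New: break_glass, role_admin.
Round 2: rule 5 [IF role_admin and sso_linked THEN can_publish]. New: can_publish.
Round 3: rule 4 [IF can_publish and break_glass THEN restricted_mode]; rule 7 [IF can_publish and can_write THEN elevated]. New: restricted_mode, elevated.
Round 4: rule 2 [IF restricted_mode THEN session_fresh]. New: session_fresh.
Closure: {break_glass, can_publish, can_write, elevated, ip_allowlisted, member_of_group, restricted_mode, role_admin, role_editor, role_viewer, session_fresh, sso_linked, token_valid} — 13 facts.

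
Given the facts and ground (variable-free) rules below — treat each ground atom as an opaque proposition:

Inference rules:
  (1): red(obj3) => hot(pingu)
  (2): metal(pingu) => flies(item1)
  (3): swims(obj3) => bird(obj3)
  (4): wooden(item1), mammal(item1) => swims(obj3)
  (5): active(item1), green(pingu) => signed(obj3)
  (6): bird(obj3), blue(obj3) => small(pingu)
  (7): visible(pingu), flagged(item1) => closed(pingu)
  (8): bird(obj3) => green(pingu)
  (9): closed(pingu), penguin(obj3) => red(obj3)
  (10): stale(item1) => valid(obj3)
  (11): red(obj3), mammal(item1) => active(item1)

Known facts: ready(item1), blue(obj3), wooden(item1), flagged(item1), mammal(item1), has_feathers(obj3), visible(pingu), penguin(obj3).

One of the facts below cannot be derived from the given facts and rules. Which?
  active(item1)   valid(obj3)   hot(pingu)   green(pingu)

Round 1: (4) [wooden(item1), mammal(item1) => swims(obj3)]; (7) [visible(pingu), flagged(item1) => closed(pingu)]. Adds swims(obj3), closed(pingu).
Round 2: (3) [swims(obj3) => bird(obj3)]; (9) [closed(pingu), penguin(obj3) => red(obj3)]. Adds bird(obj3), red(obj3).
Round 3: (1) [red(obj3) => hot(pingu)]; (6) [bird(obj3), blue(obj3) => small(pingu)]; (8) [bird(obj3) => green(pingu)]; (11) [red(obj3), mammal(item1) => active(item1)]. Adds hot(pingu), small(pingu), green(pingu), active(item1).
Round 4: (5) [active(item1), green(pingu) => signed(obj3)]. Adds signed(obj3).
Derived: hot(pingu) (round 3), active(item1) (round 3), green(pingu) (round 3). valid(obj3) never appears in any round.

valid(obj3)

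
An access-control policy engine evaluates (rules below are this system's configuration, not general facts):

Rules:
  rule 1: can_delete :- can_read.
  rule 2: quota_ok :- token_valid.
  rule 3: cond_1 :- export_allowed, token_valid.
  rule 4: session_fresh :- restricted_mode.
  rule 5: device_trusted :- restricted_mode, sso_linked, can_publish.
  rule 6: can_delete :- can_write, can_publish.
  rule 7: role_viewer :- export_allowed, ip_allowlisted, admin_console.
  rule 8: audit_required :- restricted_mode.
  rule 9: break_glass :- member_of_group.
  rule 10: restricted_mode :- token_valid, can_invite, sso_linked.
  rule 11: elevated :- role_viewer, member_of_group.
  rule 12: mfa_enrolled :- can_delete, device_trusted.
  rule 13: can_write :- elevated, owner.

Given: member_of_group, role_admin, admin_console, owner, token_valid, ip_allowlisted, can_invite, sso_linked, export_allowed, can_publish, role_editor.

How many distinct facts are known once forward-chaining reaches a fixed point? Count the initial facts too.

23

Round 1 fires rule 2, rule 3, rule 7, rule 9, rule 10, giving quota_ok, cond_1, role_viewer, break_glass, restricted_mode.
Round 2 fires rule 4, rule 5, rule 8, rule 11, giving session_fresh, device_trusted, audit_required, elevated.
Round 3 fires rule 13, giving can_write.
Round 4 fires rule 6, giving can_delete.
Round 5 fires rule 12, giving mfa_enrolled.
Closure: {admin_console, audit_required, break_glass, can_delete, can_invite, can_publish, can_write, cond_1, device_trusted, elevated, export_allowed, ip_allowlisted, member_of_group, mfa_enrolled, owner, quota_ok, restricted_mode, role_admin, role_editor, role_viewer, session_fresh, sso_linked, token_valid} — 23 facts.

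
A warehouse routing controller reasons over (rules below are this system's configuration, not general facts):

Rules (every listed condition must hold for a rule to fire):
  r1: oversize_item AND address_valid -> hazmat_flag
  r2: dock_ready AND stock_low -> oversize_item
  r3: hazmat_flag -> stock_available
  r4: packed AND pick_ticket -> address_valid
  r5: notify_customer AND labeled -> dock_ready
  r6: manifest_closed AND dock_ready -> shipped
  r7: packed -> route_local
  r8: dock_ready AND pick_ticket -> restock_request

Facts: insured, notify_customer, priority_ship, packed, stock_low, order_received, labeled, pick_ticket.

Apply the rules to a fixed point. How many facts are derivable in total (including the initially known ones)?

Round 1: r4 [packed AND pick_ticket -> address_valid]; r5 [notify_customer AND labeled -> dock_ready]; r7 [packed -> route_local]. Adds address_valid, dock_ready, route_local.
Round 2: r2 [dock_ready AND stock_low -> oversize_item]; r8 [dock_ready AND pick_ticket -> restock_request]. Adds oversize_item, restock_request.
Round 3: r1 [oversize_item AND address_valid -> hazmat_flag]. Adds hazmat_flag.
Round 4: r3 [hazmat_flag -> stock_available]. Adds stock_available.
Closure: {address_valid, dock_ready, hazmat_flag, insured, labeled, notify_customer, order_received, oversize_item, packed, pick_ticket, priority_ship, restock_request, route_local, stock_available, stock_low} — 15 facts.

15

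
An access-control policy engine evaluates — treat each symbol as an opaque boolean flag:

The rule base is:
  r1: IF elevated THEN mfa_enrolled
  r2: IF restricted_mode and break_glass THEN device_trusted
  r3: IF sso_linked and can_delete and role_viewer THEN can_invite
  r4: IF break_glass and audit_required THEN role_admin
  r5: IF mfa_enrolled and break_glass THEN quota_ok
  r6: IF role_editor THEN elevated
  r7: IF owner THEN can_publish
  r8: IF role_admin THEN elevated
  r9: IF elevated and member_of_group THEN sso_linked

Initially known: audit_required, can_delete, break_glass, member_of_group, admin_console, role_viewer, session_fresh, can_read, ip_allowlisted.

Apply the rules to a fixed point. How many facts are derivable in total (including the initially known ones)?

Round 1: r4 [IF break_glass and audit_required THEN role_admin]. Adds role_admin.
Round 2: r8 [IF role_admin THEN elevated]. Adds elevated.
Round 3: r1 [IF elevated THEN mfa_enrolled]; r9 [IF elevated and member_of_group THEN sso_linked]. Adds mfa_enrolled, sso_linked.
Round 4: r3 [IF sso_linked and can_delete and role_viewer THEN can_invite]; r5 [IF mfa_enrolled and break_glass THEN quota_ok]. Adds can_invite, quota_ok.
Closure: {admin_console, audit_required, break_glass, can_delete, can_invite, can_read, elevated, ip_allowlisted, member_of_group, mfa_enrolled, quota_ok, role_admin, role_viewer, session_fresh, sso_linked} — 15 facts.

15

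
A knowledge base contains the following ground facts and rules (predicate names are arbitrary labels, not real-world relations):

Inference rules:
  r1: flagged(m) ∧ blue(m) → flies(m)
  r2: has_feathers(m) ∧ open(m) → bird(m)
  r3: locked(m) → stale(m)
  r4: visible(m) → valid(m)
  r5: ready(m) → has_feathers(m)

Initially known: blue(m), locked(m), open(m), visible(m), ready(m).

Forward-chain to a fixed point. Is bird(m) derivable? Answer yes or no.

yes

Round 1 — r3, r4, r5, derive stale(m), valid(m), has_feathers(m).
Round 2 — r2, derive bird(m).
bird(m) appears in round 2, so it is derivable.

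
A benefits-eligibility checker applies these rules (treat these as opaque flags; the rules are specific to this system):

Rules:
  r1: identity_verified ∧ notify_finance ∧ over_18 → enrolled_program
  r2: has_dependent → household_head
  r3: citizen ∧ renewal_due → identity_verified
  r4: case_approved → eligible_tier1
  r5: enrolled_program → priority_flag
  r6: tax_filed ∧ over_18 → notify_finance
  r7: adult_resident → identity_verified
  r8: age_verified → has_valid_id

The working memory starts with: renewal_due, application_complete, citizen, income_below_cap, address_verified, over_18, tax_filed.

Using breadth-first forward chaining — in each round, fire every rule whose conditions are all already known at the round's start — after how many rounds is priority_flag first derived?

3

[1] r3 [citizen ∧ renewal_due → identity_verified]; r6 [tax_filed ∧ over_18 → notify_finance]. ⇒ new: identity_verified, notify_finance.
[2] r1 [identity_verified ∧ notify_finance ∧ over_18 → enrolled_program]. ⇒ new: enrolled_program.
[3] r5 [enrolled_program → priority_flag]. ⇒ new: priority_flag.
priority_flag first appears in round 3.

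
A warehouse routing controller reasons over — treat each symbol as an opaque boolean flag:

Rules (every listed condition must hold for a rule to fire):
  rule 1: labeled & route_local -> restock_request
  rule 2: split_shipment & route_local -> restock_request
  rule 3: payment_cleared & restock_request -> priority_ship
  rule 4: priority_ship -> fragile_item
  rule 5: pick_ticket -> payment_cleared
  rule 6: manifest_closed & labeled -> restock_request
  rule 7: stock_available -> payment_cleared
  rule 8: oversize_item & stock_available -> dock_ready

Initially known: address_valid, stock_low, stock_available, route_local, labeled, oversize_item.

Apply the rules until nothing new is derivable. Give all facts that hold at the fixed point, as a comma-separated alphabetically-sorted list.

address_valid, dock_ready, fragile_item, labeled, oversize_item, payment_cleared, priority_ship, restock_request, route_local, stock_available, stock_low

Round 1: rule 1 [labeled & route_local -> restock_request]; rule 7 [stock_available -> payment_cleared]; rule 8 [oversize_item & stock_available -> dock_ready]. Adds restock_request, payment_cleared, dock_ready.
Round 2: rule 3 [payment_cleared & restock_request -> priority_ship]. Adds priority_ship.
Round 3: rule 4 [priority_ship -> fragile_item]. Adds fragile_item.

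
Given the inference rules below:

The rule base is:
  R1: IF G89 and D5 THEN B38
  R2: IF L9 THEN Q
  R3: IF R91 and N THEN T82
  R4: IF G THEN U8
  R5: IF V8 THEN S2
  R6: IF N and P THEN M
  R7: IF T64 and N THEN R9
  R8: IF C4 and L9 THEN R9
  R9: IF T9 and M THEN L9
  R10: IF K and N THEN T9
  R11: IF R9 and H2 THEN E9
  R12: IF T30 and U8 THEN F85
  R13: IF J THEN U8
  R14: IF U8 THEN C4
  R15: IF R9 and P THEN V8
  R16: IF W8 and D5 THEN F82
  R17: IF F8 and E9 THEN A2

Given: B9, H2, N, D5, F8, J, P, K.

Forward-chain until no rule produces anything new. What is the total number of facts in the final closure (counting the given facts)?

19

[1] R6 [IF N and P THEN M]; R10 [IF K and N THEN T9]; R13 [IF J THEN U8]. ⇒ new: M, T9, U8.
[2] R9 [IF T9 and M THEN L9]; R14 [IF U8 THEN C4]. ⇒ new: L9, C4.
[3] R2 [IF L9 THEN Q]; R8 [IF C4 and L9 THEN R9]. ⇒ new: Q, R9.
[4] R11 [IF R9 and H2 THEN E9]; R15 [IF R9 and P THEN V8]. ⇒ new: E9, V8.
[5] R5 [IF V8 THEN S2]; R17 [IF F8 and E9 THEN A2]. ⇒ new: S2, A2.
Closure: {A2, B9, C4, D5, E9, F8, H2, J, K, L9, M, N, P, Q, R9, S2, T9, U8, V8} — 19 facts.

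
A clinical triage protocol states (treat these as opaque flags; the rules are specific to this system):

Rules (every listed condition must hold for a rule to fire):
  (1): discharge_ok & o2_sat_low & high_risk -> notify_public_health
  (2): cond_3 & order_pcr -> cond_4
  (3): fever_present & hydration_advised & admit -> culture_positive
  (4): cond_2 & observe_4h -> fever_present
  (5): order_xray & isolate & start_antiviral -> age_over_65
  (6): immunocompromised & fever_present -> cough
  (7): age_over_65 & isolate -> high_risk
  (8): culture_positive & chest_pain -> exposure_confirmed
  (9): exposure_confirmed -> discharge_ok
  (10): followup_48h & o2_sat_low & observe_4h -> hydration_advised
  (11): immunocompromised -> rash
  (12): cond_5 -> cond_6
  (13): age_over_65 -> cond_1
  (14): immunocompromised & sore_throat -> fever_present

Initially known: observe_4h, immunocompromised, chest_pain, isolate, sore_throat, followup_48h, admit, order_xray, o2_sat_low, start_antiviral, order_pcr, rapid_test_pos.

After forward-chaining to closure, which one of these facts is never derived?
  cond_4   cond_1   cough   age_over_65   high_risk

[1] (5) [order_xray & isolate & start_antiviral -> age_over_65]; (10) [followup_48h & o2_sat_low & observe_4h -> hydration_advised]; (11) [immunocompromised -> rash]; (14) [immunocompromised & sore_throat -> fever_present]. ⇒ new: age_over_65, hydration_advised, rash, fever_present.
[2] (3) [fever_present & hydration_advised & admit -> culture_positive]; (6) [immunocompromised & fever_present -> cough]; (7) [age_over_65 & isolate -> high_risk]; (13) [age_over_65 -> cond_1]. ⇒ new: culture_positive, cough, high_risk, cond_1.
[3] (8) [culture_positive & chest_pain -> exposure_confirmed]. ⇒ new: exposure_confirmed.
[4] (9) [exposure_confirmed -> discharge_ok]. ⇒ new: discharge_ok.
[5] (1) [discharge_ok & o2_sat_low & high_risk -> notify_public_health]. ⇒ new: notify_public_health.
Derived: age_over_65 (round 1), cough (round 2), high_risk (round 2), cond_1 (round 2). cond_4 never appears in any round.

cond_4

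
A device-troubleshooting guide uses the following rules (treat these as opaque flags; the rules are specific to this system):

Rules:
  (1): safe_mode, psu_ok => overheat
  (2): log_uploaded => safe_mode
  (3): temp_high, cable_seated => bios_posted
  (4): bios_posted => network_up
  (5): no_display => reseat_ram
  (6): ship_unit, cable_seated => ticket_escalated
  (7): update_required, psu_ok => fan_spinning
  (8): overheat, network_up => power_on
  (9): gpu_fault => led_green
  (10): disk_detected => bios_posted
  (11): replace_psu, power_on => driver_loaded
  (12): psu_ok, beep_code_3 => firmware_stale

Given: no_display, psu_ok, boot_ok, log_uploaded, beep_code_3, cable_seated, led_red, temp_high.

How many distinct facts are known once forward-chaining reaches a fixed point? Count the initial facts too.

Round 1 — (2), (3), (5), (12), derive safe_mode, bios_posted, reseat_ram, firmware_stale.
Round 2 — (1), (4), derive overheat, network_up.
Round 3 — (8), derive power_on.
Closure: {beep_code_3, bios_posted, boot_ok, cable_seated, firmware_stale, led_red, log_uploaded, network_up, no_display, overheat, power_on, psu_ok, reseat_ram, safe_mode, temp_high} — 15 facts.

15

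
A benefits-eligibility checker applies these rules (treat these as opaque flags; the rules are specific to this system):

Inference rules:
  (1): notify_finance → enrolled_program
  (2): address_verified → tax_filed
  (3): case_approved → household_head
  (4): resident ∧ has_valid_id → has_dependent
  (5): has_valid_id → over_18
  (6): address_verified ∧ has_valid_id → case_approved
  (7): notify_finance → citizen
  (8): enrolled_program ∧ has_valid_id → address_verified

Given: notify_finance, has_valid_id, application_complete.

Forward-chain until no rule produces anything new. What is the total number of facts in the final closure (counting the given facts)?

10

Round 1: (1) [notify_finance → enrolled_program]; (5) [has_valid_id → over_18]; (7) [notify_finance → citizen]. New: enrolled_program, over_18, citizen.
Round 2: (8) [enrolled_program ∧ has_valid_id → address_verified]. New: address_verified.
Round 3: (2) [address_verified → tax_filed]; (6) [address_verified ∧ has_valid_id → case_approved]. New: tax_filed, case_approved.
Round 4: (3) [case_approved → household_head]. New: household_head.
Closure: {address_verified, application_complete, case_approved, citizen, enrolled_program, has_valid_id, household_head, notify_finance, over_18, tax_filed} — 10 facts.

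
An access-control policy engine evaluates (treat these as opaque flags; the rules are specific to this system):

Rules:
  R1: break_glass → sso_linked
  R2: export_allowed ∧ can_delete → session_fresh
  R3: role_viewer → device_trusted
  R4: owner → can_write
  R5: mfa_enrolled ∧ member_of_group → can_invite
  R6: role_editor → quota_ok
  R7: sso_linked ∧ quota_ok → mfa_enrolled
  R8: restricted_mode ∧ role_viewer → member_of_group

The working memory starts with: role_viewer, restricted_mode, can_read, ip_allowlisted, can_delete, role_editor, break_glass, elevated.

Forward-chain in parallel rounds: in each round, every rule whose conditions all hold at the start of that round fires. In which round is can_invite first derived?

Round 1: R1 [break_glass → sso_linked]; R3 [role_viewer → device_trusted]; R6 [role_editor → quota_ok]; R8 [restricted_mode ∧ role_viewer → member_of_group]. New: sso_linked, device_trusted, quota_ok, member_of_group.
Round 2: R7 [sso_linked ∧ quota_ok → mfa_enrolled]. New: mfa_enrolled.
Round 3: R5 [mfa_enrolled ∧ member_of_group → can_invite]. New: can_invite.
can_invite first appears in round 3.

3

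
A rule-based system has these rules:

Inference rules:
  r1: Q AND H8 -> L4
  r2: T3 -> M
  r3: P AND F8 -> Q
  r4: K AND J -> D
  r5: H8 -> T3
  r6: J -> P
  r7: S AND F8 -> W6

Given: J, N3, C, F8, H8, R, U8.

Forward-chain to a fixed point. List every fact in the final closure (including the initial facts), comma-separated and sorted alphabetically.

C, F8, H8, J, L4, M, N3, P, Q, R, T3, U8

Round 1 — r5, r6, derive T3, P.
Round 2 — r2, r3, derive M, Q.
Round 3 — r1, derive L4.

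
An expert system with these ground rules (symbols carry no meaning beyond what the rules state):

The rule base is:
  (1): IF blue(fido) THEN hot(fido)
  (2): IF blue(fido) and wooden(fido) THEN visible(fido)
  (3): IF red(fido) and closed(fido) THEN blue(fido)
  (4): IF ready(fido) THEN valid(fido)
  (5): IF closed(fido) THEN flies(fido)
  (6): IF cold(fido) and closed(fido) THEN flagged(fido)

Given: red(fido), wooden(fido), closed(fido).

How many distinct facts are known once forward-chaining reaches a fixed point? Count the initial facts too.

7

Round 1: (3) [IF red(fido) and closed(fido) THEN blue(fido)]; (5) [IF closed(fido) THEN flies(fido)]. New: blue(fido), flies(fido).
Round 2: (1) [IF blue(fido) THEN hot(fido)]; (2) [IF blue(fido) and wooden(fido) THEN visible(fido)]. New: hot(fido), visible(fido).
Closure: {blue(fido), closed(fido), flies(fido), hot(fido), red(fido), visible(fido), wooden(fido)} — 7 facts.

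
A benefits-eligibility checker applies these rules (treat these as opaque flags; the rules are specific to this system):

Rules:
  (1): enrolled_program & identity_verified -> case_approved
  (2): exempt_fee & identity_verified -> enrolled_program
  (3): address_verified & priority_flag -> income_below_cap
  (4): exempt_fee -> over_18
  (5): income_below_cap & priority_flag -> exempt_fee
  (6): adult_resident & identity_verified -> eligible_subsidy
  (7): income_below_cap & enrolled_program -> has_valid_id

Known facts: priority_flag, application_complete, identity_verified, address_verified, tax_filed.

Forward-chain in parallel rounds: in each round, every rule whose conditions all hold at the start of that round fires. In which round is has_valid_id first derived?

4

Round 1 — (3), derive income_below_cap.
Round 2 — (5), derive exempt_fee.
Round 3 — (2), (4), derive enrolled_program, over_18.
Round 4 — (1), (7), derive case_approved, has_valid_id.
has_valid_id first appears in round 4.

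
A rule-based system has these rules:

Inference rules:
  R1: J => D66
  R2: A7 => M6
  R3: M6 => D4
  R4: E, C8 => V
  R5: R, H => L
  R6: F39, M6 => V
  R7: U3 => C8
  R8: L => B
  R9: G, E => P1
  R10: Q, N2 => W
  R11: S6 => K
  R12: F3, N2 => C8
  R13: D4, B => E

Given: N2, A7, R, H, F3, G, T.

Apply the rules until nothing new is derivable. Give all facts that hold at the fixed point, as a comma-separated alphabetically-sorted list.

Round 1: R2 [A7 => M6]; R5 [R, H => L]; R12 [F3, N2 => C8]. New: M6, L, C8.
Round 2: R3 [M6 => D4]; R8 [L => B]. New: D4, B.
Round 3: R13 [D4, B => E]. New: E.
Round 4: R4 [E, C8 => V]; R9 [G, E => P1]. New: V, P1.

A7, B, C8, D4, E, F3, G, H, L, M6, N2, P1, R, T, V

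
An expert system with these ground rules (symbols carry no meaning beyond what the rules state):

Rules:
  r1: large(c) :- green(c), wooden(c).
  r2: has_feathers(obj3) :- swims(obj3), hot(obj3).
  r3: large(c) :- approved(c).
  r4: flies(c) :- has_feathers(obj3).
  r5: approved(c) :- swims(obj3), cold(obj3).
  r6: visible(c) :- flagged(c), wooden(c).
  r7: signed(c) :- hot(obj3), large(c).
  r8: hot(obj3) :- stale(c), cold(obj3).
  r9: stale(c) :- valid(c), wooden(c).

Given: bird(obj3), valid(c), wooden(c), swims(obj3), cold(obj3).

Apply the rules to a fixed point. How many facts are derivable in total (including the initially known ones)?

12

Round 1 — r5, r9, derive approved(c), stale(c).
Round 2 — r3, r8, derive large(c), hot(obj3).
Round 3 — r2, r7, derive has_feathers(obj3), signed(c).
Round 4 — r4, derive flies(c).
Closure: {approved(c), bird(obj3), cold(obj3), flies(c), has_feathers(obj3), hot(obj3), large(c), signed(c), stale(c), swims(obj3), valid(c), wooden(c)} — 12 facts.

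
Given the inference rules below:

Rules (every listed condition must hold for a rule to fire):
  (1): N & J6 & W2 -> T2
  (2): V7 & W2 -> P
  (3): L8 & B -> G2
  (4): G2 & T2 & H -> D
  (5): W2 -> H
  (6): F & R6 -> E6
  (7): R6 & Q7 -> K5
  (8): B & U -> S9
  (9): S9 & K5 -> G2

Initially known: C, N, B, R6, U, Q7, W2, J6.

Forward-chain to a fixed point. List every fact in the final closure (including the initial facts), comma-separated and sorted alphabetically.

Round 1: (1) [N & J6 & W2 -> T2]; (5) [W2 -> H]; (7) [R6 & Q7 -> K5]; (8) [B & U -> S9]. Adds T2, H, K5, S9.
Round 2: (9) [S9 & K5 -> G2]. Adds G2.
Round 3: (4) [G2 & T2 & H -> D]. Adds D.

B, C, D, G2, H, J6, K5, N, Q7, R6, S9, T2, U, W2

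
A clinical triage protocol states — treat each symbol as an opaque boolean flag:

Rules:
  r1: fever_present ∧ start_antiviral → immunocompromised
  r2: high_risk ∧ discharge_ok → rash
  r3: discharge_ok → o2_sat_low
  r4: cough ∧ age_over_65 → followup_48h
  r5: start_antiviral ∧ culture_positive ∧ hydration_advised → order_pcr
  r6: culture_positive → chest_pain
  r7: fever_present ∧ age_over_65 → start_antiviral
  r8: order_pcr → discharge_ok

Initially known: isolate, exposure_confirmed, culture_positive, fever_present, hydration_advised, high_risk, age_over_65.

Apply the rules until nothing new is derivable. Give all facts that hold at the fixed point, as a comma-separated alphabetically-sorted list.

Round 1 — r6, r7, derive chest_pain, start_antiviral.
Round 2 — r1, r5, derive immunocompromised, order_pcr.
Round 3 — r8, derive discharge_ok.
Round 4 — r2, r3, derive rash, o2_sat_low.

age_over_65, chest_pain, culture_positive, discharge_ok, exposure_confirmed, fever_present, high_risk, hydration_advised, immunocompromised, isolate, o2_sat_low, order_pcr, rash, start_antiviral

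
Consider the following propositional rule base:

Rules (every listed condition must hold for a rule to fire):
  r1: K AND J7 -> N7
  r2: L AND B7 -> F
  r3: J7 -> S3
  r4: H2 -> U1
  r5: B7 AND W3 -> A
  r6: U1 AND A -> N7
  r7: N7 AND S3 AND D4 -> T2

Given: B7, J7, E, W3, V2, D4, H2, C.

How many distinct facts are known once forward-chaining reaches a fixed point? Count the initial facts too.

13

Round 1: r3 [J7 -> S3]; r4 [H2 -> U1]; r5 [B7 AND W3 -> A]. Adds S3, U1, A.
Round 2: r6 [U1 AND A -> N7]. Adds N7.
Round 3: r7 [N7 AND S3 AND D4 -> T2]. Adds T2.
Closure: {A, B7, C, D4, E, H2, J7, N7, S3, T2, U1, V2, W3} — 13 facts.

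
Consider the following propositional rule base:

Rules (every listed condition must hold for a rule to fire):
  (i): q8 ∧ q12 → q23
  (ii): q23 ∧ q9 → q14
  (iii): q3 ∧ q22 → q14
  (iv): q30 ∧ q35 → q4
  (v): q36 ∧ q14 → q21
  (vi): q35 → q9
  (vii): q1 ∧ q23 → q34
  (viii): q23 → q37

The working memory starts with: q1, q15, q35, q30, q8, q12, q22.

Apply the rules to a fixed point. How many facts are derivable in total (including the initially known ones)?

Round 1 — (i), (iv), (vi), derive q23, q4, q9.
Round 2 — (ii), (vii), (viii), derive q14, q34, q37.
Closure: {q1, q12, q14, q15, q22, q23, q30, q34, q35, q37, q4, q8, q9} — 13 facts.

13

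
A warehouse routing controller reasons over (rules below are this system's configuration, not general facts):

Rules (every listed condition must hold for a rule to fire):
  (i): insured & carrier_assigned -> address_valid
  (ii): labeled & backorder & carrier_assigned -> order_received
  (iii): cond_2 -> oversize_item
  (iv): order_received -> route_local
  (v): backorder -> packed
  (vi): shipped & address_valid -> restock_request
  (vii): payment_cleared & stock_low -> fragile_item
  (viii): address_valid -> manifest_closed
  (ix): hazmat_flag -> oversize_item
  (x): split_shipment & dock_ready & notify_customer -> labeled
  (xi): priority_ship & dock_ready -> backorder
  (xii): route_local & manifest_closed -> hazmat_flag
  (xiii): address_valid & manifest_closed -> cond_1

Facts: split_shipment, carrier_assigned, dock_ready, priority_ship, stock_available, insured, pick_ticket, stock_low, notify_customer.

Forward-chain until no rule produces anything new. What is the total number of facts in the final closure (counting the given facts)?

Round 1 fires (i), (x), (xi), giving address_valid, labeled, backorder.
Round 2 fires (ii), (v), (viii), giving order_received, packed, manifest_closed.
Round 3 fires (iv), (xiii), giving route_local, cond_1.
Round 4 fires (xii), giving hazmat_flag.
Round 5 fires (ix), giving oversize_item.
Closure: {address_valid, backorder, carrier_assigned, cond_1, dock_ready, hazmat_flag, insured, labeled, manifest_closed, notify_customer, order_received, oversize_item, packed, pick_ticket, priority_ship, route_local, split_shipment, stock_available, stock_low} — 19 facts.

19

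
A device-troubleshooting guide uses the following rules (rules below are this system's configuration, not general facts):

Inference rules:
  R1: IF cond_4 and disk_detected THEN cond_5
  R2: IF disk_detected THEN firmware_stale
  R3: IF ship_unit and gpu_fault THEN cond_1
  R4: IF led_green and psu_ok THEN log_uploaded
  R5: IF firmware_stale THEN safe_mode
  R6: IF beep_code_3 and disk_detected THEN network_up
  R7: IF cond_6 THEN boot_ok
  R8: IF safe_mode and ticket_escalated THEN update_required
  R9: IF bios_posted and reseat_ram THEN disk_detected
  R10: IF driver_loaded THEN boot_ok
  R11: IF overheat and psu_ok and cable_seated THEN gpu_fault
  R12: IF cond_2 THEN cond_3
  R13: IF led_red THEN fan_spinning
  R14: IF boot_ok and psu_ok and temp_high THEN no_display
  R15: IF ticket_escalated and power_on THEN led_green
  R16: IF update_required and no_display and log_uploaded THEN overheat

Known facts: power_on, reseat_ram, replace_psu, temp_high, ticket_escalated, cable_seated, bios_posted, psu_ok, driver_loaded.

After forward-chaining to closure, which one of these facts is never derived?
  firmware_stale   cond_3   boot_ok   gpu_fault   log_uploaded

Round 1 — R9, R10, R15, derive disk_detected, boot_ok, led_green.
Round 2 — R2, R4, R14, derive firmware_stale, log_uploaded, no_display.
Round 3 — R5, derive safe_mode.
Round 4 — R8, derive update_required.
Round 5 — R16, derive overheat.
Round 6 — R11, derive gpu_fault.
Derived: gpu_fault (round 6), log_uploaded (round 2), boot_ok (round 1), firmware_stale (round 2). cond_3 never appears in any round.

cond_3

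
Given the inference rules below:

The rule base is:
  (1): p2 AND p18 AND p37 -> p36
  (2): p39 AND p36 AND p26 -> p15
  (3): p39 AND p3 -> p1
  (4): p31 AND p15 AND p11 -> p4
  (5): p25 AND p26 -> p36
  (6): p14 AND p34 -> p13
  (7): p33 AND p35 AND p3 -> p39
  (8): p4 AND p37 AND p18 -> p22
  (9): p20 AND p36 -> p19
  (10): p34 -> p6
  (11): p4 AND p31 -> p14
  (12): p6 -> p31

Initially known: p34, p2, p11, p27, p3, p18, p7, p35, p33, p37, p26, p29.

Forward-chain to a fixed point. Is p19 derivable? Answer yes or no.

Round 1: (1) [p2 AND p18 AND p37 -> p36]; (7) [p33 AND p35 AND p3 -> p39]; (10) [p34 -> p6]. Adds p36, p39, p6.
Round 2: (2) [p39 AND p36 AND p26 -> p15]; (3) [p39 AND p3 -> p1]; (12) [p6 -> p31]. Adds p15, p1, p31.
Round 3: (4) [p31 AND p15 AND p11 -> p4]. Adds p4.
Round 4: (8) [p4 AND p37 AND p18 -> p22]; (11) [p4 AND p31 -> p14]. Adds p22, p14.
Round 5: (6) [p14 AND p34 -> p13]. Adds p13.
Fixed point reached. p19 is concluded only by (9); (9) needs p20 (never derived).

no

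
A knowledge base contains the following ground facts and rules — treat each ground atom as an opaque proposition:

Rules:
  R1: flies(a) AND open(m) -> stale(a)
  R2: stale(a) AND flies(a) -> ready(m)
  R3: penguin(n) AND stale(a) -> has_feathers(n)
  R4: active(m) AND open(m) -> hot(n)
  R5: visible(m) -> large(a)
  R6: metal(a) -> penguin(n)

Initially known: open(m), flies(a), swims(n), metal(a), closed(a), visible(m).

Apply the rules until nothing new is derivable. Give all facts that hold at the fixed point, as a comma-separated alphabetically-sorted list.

closed(a), flies(a), has_feathers(n), large(a), metal(a), open(m), penguin(n), ready(m), stale(a), swims(n), visible(m)

[1] R1 [flies(a) AND open(m) -> stale(a)]; R5 [visible(m) -> large(a)]; R6 [metal(a) -> penguin(n)]. ⇒ new: stale(a), large(a), penguin(n).
[2] R2 [stale(a) AND flies(a) -> ready(m)]; R3 [penguin(n) AND stale(a) -> has_feathers(n)]. ⇒ new: ready(m), has_feathers(n).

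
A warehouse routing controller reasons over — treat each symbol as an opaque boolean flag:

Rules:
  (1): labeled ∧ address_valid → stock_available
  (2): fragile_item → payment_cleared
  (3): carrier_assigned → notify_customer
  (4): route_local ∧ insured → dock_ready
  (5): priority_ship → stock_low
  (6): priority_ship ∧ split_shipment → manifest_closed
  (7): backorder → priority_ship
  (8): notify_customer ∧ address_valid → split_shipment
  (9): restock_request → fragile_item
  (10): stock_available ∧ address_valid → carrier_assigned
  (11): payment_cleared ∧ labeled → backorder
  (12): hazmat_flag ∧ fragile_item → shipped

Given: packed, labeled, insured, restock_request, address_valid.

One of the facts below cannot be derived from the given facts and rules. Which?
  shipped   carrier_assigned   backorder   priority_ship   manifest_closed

Round 1: (1) [labeled ∧ address_valid → stock_available]; (9) [restock_request → fragile_item]. Adds stock_available, fragile_item.
Round 2: (2) [fragile_item → payment_cleared]; (10) [stock_available ∧ address_valid → carrier_assigned]. Adds payment_cleared, carrier_assigned.
Round 3: (3) [carrier_assigned → notify_customer]; (11) [payment_cleared ∧ labeled → backorder]. Adds notify_customer, backorder.
Round 4: (7) [backorder → priority_ship]; (8) [notify_customer ∧ address_valid → split_shipment]. Adds priority_ship, split_shipment.
Round 5: (5) [priority_ship → stock_low]; (6) [priority_ship ∧ split_shipment → manifest_closed]. Adds stock_low, manifest_closed.
Derived: manifest_closed (round 5), carrier_assigned (round 2), priority_ship (round 4), backorder (round 3). shipped never appears in any round.

shipped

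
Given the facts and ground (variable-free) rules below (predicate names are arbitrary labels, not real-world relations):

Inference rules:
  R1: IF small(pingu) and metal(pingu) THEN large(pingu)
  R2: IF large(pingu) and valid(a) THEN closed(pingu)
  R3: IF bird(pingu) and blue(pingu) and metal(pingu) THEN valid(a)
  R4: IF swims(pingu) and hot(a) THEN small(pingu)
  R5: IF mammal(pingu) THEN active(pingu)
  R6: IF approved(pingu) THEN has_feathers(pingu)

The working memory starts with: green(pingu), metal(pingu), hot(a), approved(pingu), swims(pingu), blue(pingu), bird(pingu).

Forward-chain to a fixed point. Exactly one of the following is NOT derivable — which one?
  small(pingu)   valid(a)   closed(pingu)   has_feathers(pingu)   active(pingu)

active(pingu)

Round 1: R3 [IF bird(pingu) and blue(pingu) and metal(pingu) THEN valid(a)]; R4 [IF swims(pingu) and hot(a) THEN small(pingu)]; R6 [IF approved(pingu) THEN has_feathers(pingu)]. Adds valid(a), small(pingu), has_feathers(pingu).
Round 2: R1 [IF small(pingu) and metal(pingu) THEN large(pingu)]. Adds large(pingu).
Round 3: R2 [IF large(pingu) and valid(a) THEN closed(pingu)]. Adds closed(pingu).
Derived: closed(pingu) (round 3), has_feathers(pingu) (round 1), valid(a) (round 1), small(pingu) (round 1). active(pingu) never appears in any round.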